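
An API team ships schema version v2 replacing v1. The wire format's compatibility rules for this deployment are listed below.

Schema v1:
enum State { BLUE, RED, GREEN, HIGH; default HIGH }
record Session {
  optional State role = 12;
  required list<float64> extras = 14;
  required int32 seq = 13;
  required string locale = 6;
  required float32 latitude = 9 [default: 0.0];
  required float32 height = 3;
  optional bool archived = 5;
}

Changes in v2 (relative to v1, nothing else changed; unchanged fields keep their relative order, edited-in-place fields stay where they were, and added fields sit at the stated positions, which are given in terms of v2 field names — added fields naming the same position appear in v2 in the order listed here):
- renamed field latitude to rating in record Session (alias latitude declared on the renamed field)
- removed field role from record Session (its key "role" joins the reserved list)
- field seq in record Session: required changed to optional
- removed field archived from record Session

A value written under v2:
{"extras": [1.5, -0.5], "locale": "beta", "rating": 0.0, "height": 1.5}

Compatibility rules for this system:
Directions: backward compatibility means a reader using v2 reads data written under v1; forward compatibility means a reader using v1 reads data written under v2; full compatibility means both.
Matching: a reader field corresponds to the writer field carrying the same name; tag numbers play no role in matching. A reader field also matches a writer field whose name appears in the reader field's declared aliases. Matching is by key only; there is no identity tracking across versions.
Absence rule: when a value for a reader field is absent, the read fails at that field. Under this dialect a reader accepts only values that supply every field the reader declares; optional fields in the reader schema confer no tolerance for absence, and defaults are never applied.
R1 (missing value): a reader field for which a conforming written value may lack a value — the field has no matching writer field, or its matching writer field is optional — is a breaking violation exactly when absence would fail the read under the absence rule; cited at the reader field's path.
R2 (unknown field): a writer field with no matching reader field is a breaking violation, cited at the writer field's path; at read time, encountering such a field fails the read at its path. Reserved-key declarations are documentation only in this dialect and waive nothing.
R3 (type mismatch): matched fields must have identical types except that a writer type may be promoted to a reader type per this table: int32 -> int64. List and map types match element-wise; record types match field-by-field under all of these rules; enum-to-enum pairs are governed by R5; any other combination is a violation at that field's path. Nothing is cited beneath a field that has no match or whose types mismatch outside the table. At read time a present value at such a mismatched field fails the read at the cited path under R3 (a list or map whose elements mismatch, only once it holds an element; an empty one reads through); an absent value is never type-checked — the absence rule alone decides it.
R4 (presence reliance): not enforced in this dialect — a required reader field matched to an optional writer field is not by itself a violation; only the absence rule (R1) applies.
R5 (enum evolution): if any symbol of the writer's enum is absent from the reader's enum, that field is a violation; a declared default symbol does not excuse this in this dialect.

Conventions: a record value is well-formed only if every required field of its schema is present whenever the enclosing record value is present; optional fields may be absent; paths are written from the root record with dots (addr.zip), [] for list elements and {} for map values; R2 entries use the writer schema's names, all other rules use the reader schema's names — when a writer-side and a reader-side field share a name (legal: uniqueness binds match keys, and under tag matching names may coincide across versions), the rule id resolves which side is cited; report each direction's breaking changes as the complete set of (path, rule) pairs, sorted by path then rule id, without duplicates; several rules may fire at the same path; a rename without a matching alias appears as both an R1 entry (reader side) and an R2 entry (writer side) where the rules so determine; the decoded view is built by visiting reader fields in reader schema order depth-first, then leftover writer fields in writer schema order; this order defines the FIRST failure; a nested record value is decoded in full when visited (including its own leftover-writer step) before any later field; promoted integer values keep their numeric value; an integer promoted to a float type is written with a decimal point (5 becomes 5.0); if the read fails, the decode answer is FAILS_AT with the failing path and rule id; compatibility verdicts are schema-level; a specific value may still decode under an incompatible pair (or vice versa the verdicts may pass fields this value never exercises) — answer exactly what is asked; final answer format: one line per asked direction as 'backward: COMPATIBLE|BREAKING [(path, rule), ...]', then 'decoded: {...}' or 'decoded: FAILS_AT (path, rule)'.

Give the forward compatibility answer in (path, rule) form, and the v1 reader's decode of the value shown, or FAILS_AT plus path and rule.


arrows below run writer -> reader for Session
forward analysis of Session with v1 as reader and v2 as writer:
  no writer field matches reader role
  extras: paired with writer extras (list<float64> -> list<float64>; writer required)
  seq: paired with writer seq (int32 -> int32; writer optional)
  locale: paired with writer locale (string -> string; writer required)
  no writer field matches reader latitude
  height: paired with writer height (float32 -> float32; writer required)
  no writer field matches reader archived
  leftover writer field: rating
  rule R1 violated at archived
  rule R1 violated at latitude
  rule R2 violated at rating
  rule R1 violated at role
  rule R1 violated at seq
  => 5 violation(s): forward is BREAKING for Session
migrating the Session value to v1:
  read fails at role under R1 (no fill)
  => FAILS_AT (role, R1)
remaining Session differences; none change what is asked:
  removed field archived from record Session -> matters only for Session's backward compatibility — outside the asked direction

forward: BREAKING [(archived, R1), (latitude, R1), (rating, R2), (role, R1), (seq, R1)]; decoded: FAILS_AT (role, R1)


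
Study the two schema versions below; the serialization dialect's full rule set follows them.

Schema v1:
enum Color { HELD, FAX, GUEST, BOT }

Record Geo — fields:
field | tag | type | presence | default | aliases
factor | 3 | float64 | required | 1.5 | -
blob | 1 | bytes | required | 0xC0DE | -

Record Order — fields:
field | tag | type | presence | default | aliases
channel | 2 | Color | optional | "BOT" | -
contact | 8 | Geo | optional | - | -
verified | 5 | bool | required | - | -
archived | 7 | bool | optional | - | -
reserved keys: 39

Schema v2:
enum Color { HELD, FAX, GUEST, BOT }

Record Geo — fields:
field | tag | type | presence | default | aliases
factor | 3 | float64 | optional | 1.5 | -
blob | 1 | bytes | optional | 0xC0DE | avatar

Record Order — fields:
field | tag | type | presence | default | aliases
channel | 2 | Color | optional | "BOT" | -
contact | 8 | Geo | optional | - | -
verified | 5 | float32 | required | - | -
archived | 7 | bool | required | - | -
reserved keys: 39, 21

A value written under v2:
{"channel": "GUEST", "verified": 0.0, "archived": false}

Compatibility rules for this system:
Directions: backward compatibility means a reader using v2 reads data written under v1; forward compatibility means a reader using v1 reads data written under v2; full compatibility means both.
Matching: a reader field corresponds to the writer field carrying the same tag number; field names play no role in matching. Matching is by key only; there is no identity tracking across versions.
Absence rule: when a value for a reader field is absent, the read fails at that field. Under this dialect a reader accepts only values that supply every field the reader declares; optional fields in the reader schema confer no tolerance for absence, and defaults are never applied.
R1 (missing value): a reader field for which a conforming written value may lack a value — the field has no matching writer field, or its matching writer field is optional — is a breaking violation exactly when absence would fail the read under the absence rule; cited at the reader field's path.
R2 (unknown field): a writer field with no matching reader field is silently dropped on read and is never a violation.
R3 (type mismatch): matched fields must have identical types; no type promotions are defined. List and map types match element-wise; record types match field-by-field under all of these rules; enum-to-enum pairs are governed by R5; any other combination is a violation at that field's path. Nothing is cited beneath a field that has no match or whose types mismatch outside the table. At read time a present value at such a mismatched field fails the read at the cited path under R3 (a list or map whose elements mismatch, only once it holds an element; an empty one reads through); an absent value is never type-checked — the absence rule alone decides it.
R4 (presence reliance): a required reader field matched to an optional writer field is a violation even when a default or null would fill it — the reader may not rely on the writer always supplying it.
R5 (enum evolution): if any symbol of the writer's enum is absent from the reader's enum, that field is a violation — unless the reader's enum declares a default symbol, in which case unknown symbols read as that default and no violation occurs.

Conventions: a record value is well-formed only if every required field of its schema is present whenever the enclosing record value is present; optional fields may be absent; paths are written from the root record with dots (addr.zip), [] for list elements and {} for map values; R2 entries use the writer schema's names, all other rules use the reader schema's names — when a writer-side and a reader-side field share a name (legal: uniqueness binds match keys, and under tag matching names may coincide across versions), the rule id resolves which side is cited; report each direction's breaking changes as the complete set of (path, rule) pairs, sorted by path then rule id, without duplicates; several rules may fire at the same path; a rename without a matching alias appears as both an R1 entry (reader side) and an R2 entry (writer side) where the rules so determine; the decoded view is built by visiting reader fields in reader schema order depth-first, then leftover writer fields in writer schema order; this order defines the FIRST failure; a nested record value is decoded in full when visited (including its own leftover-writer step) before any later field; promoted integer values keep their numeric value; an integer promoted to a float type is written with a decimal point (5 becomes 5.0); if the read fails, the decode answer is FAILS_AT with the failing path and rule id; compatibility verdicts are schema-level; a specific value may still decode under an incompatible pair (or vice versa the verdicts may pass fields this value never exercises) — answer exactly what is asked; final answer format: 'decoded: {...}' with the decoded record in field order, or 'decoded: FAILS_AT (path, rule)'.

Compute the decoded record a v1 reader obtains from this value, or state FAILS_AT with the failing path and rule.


decoded: FAILS_AT (contact, R1)

each type pair in Order: writer, then reader
decode (reader v1):
  channel := "GUEST"
  read fails at contact under R1 (no fill)
  => FAILS_AT (contact, R1)
the other Order changes do not affect what is asked:
  field archived in record Order: optional changed to required -> changes Order's schema-level verdicts only — the decode of this value is the same
  field blob in record Geo: required changed to optional -> changes Order's schema-level verdicts only — the decode of this value is the same
  field factor in record Geo: required changed to optional -> changes Order's schema-level verdicts only — the decode of this value is the same
  field verified in record Order: type bool changed to float32 -> changes Order's schema-level verdicts only — the decode of this value is the same


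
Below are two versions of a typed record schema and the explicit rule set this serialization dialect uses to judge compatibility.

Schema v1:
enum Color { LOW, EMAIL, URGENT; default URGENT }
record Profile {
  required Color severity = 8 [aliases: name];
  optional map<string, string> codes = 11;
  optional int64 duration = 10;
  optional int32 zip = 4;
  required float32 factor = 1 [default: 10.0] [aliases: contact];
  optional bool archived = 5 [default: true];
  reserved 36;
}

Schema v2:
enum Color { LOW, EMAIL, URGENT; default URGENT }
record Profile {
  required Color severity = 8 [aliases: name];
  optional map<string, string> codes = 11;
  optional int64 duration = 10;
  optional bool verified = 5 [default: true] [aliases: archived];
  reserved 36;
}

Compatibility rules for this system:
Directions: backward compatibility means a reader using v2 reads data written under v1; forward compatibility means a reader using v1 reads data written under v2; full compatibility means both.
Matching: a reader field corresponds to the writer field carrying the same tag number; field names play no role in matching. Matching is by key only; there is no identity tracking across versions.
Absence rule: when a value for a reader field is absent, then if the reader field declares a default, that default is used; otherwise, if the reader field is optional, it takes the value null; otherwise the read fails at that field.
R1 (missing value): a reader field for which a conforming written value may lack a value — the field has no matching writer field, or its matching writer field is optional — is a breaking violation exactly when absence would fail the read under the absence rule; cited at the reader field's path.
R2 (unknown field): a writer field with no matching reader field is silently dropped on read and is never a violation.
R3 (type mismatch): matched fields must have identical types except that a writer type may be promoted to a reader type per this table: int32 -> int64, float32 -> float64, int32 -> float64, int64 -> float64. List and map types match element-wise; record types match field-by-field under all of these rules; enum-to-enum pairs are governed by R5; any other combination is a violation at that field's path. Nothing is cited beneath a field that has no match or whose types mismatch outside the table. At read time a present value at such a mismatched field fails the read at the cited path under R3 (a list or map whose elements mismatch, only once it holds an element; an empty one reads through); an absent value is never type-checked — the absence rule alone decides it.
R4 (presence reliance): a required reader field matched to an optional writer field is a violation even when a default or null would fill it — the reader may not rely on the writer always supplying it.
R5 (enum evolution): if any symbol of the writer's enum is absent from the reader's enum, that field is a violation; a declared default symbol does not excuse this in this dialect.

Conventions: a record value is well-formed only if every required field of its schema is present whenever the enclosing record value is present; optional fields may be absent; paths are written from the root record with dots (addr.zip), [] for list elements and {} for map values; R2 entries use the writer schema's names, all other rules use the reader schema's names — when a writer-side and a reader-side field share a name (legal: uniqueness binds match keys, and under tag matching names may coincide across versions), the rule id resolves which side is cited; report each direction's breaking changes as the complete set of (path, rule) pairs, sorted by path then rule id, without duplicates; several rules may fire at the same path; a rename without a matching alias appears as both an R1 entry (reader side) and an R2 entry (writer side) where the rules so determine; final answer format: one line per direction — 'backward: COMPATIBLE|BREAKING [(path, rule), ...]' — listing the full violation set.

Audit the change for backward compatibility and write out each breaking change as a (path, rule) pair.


backward: COMPATIBLE []

the writer's type comes first in each Profile pair
backward on Profile — v2 reading data written by v1:
  Color -> Color, writer required: severity aligns to severity
  map<string, string> -> map<string, string>, writer optional: codes aligns to codes
  int64 -> int64, writer optional: duration aligns to duration
  bool -> bool, writer optional: verified aligns to archived
  zip (writer side), unknown to reader
  factor (writer side), unknown to reader
  => no violations; backward on Profile: COMPATIBLE
checking off the Profile differences that do not matter here:
  removed field zip from record Profile -> triggers nothing under Profile's printed rules — same verdict
  removed field factor from record Profile -> triggers nothing under Profile's printed rules — same verdict
  renamed field archived to verified in record Profile (alias archived declared on the renamed field) -> triggers nothing under Profile's printed rules — same verdict


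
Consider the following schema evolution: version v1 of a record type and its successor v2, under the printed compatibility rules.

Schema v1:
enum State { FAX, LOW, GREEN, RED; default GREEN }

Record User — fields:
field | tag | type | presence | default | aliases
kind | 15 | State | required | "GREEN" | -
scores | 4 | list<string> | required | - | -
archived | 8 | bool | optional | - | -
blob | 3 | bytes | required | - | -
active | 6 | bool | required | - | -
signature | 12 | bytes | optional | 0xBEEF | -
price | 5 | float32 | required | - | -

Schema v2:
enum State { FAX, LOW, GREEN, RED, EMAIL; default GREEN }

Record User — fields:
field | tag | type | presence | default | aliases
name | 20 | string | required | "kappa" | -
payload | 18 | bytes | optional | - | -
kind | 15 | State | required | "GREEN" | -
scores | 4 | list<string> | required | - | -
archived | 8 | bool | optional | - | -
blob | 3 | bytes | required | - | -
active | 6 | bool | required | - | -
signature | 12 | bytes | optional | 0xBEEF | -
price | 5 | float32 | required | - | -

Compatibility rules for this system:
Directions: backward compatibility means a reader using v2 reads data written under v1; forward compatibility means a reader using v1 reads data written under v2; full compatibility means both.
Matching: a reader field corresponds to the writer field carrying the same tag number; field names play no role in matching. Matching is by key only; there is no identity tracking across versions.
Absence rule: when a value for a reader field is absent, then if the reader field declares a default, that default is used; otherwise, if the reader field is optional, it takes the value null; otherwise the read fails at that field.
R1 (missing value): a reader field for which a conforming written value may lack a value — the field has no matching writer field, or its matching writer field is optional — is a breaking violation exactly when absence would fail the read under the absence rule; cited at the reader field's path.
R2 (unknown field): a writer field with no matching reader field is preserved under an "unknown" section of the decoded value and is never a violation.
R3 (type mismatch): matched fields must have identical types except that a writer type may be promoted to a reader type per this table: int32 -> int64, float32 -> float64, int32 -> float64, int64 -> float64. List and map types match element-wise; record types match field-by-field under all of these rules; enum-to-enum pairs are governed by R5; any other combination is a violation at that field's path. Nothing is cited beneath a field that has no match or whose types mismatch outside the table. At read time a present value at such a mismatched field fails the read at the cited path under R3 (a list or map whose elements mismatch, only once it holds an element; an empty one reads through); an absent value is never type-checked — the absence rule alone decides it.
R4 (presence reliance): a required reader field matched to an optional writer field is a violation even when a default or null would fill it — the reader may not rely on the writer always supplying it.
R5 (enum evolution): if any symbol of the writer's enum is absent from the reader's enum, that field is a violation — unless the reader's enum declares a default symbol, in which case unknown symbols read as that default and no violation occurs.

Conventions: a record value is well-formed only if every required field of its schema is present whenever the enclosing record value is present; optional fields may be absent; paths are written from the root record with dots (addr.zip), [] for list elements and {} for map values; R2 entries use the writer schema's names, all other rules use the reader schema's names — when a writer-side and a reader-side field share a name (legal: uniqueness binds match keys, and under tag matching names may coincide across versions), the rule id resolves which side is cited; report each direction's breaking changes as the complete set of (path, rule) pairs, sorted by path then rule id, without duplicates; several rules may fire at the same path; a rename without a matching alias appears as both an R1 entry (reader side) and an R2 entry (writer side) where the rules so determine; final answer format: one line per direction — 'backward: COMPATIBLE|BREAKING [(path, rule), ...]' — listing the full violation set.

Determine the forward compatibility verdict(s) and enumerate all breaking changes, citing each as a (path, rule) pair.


forward: COMPATIBLE []

in User below, arrows point writer -> reader
checking forward for User: reader v1 against writer v2:
  writer required, State -> State: reader kind maps from writer kind
  writer required, list<string> -> list<string>: reader scores maps from writer scores
  writer optional, bool -> bool: reader archived maps from writer archived
  writer required, bytes -> bytes: reader blob maps from writer blob
  writer required, bool -> bool: reader active maps from writer active
  writer optional, bytes -> bytes: reader signature maps from writer signature
  writer required, float32 -> float32: reader price maps from writer price
  writer name: unknown to reader
  writer payload: unknown to reader
  => forward verdict for User: COMPATIBLE, no violations
the other User changes do not affect what is asked:
  added field name to record User: required string, tag 20, default "kappa" (in v2 it sits immediately before kind) -> no rule fires on it in User's dialect; the asked verdict holds
  enum State (field kind in record User): symbol EMAIL added -> no rule fires on it in User's dialect; the asked verdict holds
  added field payload to record User: optional bytes, tag 18 (in v2 it sits immediately before kind) -> no rule fires on it in User's dialect; the asked verdict holds


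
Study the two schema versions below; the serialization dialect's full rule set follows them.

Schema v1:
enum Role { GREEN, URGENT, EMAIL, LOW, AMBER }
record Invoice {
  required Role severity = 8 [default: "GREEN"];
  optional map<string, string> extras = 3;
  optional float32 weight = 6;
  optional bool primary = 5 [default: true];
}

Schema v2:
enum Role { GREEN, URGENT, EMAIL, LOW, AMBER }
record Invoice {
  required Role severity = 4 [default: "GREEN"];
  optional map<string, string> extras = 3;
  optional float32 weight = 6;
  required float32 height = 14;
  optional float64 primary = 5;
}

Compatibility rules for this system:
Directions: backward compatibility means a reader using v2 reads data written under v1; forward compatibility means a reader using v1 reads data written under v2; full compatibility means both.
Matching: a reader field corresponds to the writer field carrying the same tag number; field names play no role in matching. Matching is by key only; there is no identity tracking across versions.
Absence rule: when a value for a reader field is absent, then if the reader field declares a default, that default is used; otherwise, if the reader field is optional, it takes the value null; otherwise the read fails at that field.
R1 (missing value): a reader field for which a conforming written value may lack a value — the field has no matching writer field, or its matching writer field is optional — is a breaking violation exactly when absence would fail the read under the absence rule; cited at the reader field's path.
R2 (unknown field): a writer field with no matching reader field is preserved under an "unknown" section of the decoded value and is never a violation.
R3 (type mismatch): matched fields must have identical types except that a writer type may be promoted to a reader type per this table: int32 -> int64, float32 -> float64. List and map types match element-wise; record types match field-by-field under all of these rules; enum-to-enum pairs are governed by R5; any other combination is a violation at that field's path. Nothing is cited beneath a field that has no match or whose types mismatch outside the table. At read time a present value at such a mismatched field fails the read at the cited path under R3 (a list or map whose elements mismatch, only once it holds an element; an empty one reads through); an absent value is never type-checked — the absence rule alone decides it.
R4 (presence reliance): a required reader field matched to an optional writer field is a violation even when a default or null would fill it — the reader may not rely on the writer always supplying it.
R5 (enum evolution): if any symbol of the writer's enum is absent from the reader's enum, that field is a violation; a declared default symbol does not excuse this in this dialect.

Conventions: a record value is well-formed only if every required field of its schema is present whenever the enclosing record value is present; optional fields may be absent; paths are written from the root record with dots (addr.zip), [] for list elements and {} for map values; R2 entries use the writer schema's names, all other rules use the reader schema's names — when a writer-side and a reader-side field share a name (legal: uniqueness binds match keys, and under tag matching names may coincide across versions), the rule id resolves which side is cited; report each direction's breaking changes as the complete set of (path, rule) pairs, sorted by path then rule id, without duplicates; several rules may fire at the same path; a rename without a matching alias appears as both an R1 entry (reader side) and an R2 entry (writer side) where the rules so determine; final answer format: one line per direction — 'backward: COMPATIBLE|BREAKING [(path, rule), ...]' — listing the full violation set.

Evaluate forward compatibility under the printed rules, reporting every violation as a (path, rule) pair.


arrows below run writer -> reader for Invoice
forward analysis of Invoice with v1 as reader and v2 as writer:
  severity has no writer counterpart
  map<string, string> -> map<string, string>, writer optional: extras aligns to extras
  float32 -> float32, writer optional: weight aligns to weight
  float64 -> bool, writer optional: primary aligns to primary
  writer severity: unknown to reader
  writer height: unknown to reader
  R3 fires at primary
  => forward verdict for Invoice: BREAKING, 1 violation(s)
checking off the Invoice differences that do not matter here:
  added field height to record Invoice: required float32, tag 14 (in v2 it sits immediately before primary) -> affects backward compatibility only, which is not asked
  field severity in record Invoice: tag 8 changed to 4 -> fires no rule on Invoice, leaving the asked answer as it is

forward: BREAKING [(primary, R3)]


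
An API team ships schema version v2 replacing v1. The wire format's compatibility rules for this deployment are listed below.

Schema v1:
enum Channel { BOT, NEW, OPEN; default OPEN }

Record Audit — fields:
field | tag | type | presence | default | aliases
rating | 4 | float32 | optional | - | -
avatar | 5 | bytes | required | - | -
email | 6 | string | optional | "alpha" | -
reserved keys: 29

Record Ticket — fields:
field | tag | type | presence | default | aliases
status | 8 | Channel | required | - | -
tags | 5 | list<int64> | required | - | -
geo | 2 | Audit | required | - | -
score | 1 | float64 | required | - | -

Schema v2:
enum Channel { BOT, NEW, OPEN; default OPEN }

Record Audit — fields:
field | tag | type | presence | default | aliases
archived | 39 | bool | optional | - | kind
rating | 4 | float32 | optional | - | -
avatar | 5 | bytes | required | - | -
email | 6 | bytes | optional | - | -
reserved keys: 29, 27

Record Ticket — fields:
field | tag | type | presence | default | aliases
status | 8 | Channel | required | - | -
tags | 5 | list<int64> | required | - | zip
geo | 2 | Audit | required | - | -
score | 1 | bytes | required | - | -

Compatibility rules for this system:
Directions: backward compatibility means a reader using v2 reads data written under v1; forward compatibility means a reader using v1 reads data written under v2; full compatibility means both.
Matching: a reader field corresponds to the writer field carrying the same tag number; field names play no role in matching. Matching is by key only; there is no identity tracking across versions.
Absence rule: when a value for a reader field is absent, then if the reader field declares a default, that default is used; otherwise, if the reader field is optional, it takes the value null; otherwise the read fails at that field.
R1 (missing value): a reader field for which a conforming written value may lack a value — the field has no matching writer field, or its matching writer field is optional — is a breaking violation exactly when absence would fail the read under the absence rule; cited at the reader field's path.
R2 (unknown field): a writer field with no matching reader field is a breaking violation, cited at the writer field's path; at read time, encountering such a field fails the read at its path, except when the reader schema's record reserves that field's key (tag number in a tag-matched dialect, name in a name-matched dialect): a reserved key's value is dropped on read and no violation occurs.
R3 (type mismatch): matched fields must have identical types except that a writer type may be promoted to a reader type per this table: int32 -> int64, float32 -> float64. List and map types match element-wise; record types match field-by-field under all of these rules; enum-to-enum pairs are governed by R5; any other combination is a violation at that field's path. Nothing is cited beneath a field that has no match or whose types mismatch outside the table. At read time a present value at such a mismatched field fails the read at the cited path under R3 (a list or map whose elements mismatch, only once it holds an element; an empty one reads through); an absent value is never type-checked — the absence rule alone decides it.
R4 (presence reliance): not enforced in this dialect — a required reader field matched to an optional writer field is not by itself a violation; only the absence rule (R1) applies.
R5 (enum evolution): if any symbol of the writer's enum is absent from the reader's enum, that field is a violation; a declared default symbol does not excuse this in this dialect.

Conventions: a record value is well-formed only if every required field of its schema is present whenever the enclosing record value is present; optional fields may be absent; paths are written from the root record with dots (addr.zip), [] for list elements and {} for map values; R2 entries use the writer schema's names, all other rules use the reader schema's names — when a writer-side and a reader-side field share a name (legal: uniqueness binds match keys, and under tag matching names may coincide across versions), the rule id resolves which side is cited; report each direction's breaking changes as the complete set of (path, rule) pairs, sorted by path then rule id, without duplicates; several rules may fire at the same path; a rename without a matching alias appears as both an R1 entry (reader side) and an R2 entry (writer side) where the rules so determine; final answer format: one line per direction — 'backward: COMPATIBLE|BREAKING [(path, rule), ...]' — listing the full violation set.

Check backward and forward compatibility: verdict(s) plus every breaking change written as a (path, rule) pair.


backward: BREAKING [(geo.email, R3), (score, R3)]; forward: BREAKING [(geo.archived, R2), (geo.email, R3), (score, R3)]

each type pair in Ticket: writer, then reader
backward for Ticket (reader v2, writer v1):
  writer required, Channel -> Channel: reader status maps from writer status
  writer required, list<int64> -> list<int64>: reader tags maps from writer tags
  writer required, Audit -> Audit: reader geo maps from writer geo
  writer required, float64 -> bytes: reader score maps from writer score
  geo.archived has no writer counterpart
  writer optional, float32 -> float32: reader geo.rating maps from writer geo.rating
  writer required, bytes -> bytes: reader geo.avatar maps from writer geo.avatar
  writer optional, string -> bytes: reader geo.email maps from writer geo.email
  violation R3 at geo.email
  violation R3 at score
  => 2 violation(s): backward is BREAKING for Ticket
forward for Ticket (reader v1, writer v2):
  writer required, Channel -> Channel: reader status maps from writer status
  writer required, list<int64> -> list<int64>: reader tags maps from writer tags
  writer required, Audit -> Audit: reader geo maps from writer geo
  writer required, bytes -> float64: reader score maps from writer score
  writer optional, float32 -> float32: reader geo.rating maps from writer geo.rating
  writer required, bytes -> bytes: reader geo.avatar maps from writer geo.avatar
  writer optional, bytes -> string: reader geo.email maps from writer geo.email
  geo.archived (writer side), unknown to reader
  violation R2 at geo.archived
  violation R3 at geo.email
  violation R3 at score
  => 3 violation(s): forward is BREAKING for Ticket


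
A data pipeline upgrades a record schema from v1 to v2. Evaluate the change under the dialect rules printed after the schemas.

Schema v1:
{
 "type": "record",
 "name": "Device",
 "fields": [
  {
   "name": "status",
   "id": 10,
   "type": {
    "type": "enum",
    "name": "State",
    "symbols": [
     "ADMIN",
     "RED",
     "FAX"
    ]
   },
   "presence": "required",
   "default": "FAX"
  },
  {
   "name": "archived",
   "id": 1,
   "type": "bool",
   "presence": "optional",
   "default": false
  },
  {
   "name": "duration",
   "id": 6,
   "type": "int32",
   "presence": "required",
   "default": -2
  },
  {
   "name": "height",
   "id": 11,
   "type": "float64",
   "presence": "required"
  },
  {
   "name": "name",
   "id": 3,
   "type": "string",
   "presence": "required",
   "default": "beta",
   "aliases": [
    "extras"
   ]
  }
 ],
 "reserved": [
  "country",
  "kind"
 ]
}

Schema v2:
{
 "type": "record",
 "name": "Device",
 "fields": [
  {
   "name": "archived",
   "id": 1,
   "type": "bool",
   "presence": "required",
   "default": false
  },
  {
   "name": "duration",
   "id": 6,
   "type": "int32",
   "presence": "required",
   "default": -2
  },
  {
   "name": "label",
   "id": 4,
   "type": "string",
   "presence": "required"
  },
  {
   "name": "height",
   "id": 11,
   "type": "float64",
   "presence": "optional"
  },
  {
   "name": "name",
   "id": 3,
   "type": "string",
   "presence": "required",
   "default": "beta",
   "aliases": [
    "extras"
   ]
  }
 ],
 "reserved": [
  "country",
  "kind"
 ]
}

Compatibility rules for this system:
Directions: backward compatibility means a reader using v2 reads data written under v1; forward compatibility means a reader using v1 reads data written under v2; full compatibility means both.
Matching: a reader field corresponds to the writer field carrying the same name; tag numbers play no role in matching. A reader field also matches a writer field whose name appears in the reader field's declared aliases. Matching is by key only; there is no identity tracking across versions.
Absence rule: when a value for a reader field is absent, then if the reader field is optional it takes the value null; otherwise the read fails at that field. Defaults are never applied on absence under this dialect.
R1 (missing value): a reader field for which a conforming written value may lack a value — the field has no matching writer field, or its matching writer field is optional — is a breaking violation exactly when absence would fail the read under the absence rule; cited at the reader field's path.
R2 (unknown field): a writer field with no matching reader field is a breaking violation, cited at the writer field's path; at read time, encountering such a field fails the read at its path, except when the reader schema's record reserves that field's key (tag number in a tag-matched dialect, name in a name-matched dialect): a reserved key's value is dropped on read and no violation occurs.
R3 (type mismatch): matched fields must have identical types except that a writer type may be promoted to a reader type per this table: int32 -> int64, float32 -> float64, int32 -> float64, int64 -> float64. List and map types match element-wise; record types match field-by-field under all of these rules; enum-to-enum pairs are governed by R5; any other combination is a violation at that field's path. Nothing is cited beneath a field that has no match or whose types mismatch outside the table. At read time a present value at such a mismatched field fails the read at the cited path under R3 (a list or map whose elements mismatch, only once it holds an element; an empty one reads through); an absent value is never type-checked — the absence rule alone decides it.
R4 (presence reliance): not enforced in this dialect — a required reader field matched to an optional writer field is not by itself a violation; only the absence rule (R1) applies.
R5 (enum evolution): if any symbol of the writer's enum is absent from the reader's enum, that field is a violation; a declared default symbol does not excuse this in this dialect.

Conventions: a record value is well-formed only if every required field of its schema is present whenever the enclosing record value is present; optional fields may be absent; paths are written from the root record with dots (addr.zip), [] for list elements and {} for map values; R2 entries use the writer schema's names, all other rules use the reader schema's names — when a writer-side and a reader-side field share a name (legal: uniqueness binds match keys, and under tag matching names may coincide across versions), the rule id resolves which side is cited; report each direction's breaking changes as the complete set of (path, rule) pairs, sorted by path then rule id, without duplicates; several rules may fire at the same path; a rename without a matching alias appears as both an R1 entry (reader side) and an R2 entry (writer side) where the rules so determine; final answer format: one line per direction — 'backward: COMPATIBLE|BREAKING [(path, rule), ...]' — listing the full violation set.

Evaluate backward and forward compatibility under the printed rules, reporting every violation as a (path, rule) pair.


backward: BREAKING [(archived, R1), (label, R1), (status, R2)]; forward: BREAKING [(height, R1), (label, R2), (status, R1)]

the writer's type comes first in each Device pair
backward pass over Device, reader schema v2, writer schema v1:
  archived: paired with writer archived (bool -> bool; writer optional)
  duration: paired with writer duration (int32 -> int32; writer required)
  no writer field matches reader label
  height: paired with writer height (float64 -> float64; writer required)
  name: paired with writer name (string -> string; writer required)
  writer status: unknown to reader
  rule R1 violated at archived
  rule R1 violated at label
  rule R2 violated at status
  => 3 violation(s): backward is BREAKING for Device
forward pass over Device, reader schema v1, writer schema v2:
  no writer field matches reader status
  archived: paired with writer archived (bool -> bool; writer required)
  duration: paired with writer duration (int32 -> int32; writer required)
  height: paired with writer height (float64 -> float64; writer optional)
  name: paired with writer name (string -> string; writer required)
  writer label: unknown to reader
  rule R1 violated at height
  rule R2 violated at label
  rule R1 violated at status
  => 3 violation(s): forward is BREAKING for Device
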